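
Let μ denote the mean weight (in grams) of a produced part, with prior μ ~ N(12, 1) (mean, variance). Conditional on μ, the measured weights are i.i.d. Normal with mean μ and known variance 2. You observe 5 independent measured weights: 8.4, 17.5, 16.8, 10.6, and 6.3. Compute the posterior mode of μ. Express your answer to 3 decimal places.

μ̂_MAP = 11.943

n = 5; x̄ = (8.4 + 17.5 + 16.8 + 10.6 + 6.3)/5 = 59.6/5 = 11.92.
For a Normal prior and Normal likelihood with known variance, the posterior is Normal; its mode equals its mean, the precision-weighted average.
Prior precision 1/σ₀² = 1/1 = 1; data precision n/σ² = 5/2 = 2.5.
μ̂ = (1·12 + 2.5·11.92) / (1 + 2.5) = 41.8/3.5 = 418/35 ≈ 11.943.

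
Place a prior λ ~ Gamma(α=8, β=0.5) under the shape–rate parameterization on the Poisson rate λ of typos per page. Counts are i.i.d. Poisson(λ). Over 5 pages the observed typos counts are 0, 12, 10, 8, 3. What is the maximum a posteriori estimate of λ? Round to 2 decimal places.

Σxᵢ = 0+12+10+8+3 = 33, with n = 5.
Posterior ∝ λ^7e^(−0.5λ) · λ^33e^(−5λ) = λ^40e^(−5.5λ), i.e. Gamma(shape=41, rate=5.5).
The mode of a Gamma(a, b) with a ≥ 1 (shape–rate) is (a−1)/b = 40/5.5 ≈ 7.27.

λ̂_MAP = 7.27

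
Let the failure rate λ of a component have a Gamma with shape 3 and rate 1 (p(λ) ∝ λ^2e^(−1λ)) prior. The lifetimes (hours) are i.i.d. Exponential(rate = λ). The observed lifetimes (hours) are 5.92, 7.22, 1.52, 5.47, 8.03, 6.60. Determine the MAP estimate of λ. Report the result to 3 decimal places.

The Exponential(rate=λ) likelihood is ∝ λ^n e^(−λΣtᵢ). Here n = 6 and Σtᵢ = 5.92 + 7.22 + 1.52 + 5.47 + 8.03 + 6.60 = 34.76.
Posterior ∝ λ^2e^(−1λ) · λ^6e^(−34.76λ) = λ^8e^(−35.76λ), i.e. Gamma(9, 35.76).
Mode = (a−1)/b = 8/35.76 ≈ 0.224.

λ̂_MAP = 0.224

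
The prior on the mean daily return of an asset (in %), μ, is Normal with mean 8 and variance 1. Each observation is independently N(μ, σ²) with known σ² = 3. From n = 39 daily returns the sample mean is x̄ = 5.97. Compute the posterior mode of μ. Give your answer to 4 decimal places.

μ̂_MAP = 6.1150

n = 39, x̄ = 5.97.
For a Normal prior and Normal likelihood with known variance, the posterior is Normal; its mode equals its mean, the precision-weighted average.
Prior precision 1/σ₀² = 1/1 = 1; data precision n/σ² = 39/3 = 13.
μ̂ = (1·8 + 13·5.97) / (1 + 13) = 85.61/14 = 6.1150.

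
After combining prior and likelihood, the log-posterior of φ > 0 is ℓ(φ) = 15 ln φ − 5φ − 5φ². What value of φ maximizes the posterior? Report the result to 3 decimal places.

φ̂_MAP = 1.000

ℓ'(φ) = 15/φ − 5 − 10φ. Setting this to zero and multiplying by φ: 10φ² + 5φ − 15 = 0.
φ = (−5 + √(5² + 4·10·15)) / (2·10) = (−5 + √625) / 20 = (−5 + 25)/20 = 1.
ℓ''(φ) = −15/φ² − 10 < 0, confirming a maximum.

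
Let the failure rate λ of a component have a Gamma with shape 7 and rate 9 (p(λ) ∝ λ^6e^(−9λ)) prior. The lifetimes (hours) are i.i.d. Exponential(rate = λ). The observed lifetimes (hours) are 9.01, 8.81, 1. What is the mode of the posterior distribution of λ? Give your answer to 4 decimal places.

The Exponential(rate=λ) likelihood is ∝ λ^n e^(−λΣtᵢ). Here n = 3 and Σtᵢ = 9.01 + 8.81 + 1 = 18.82.
Posterior ∝ λ^6e^(−9λ) · λ^3e^(−18.82λ) = λ^9e^(−27.82λ), i.e. Gamma(10, 27.82).
Mode = (a−1)/b = 9/27.82 ≈ 0.3235.

λ̂_MAP = 0.3235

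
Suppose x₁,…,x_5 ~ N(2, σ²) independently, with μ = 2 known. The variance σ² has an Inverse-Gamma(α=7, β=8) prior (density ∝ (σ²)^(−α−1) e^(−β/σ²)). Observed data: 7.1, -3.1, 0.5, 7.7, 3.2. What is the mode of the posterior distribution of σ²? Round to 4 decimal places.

Sum of squared deviations about the known mean: SS = (7.1−2)² + (-3.1−2)² + (0.5−2)² + (7.7−2)² + (3.2−2)² = 88.2.
The Normal likelihood contributes (σ²)^(−n/2) exp(−SS/(2σ²)), so the posterior is Inverse-Gamma(α + n/2, β + SS/2) = Inverse-Gamma(9.5, 52.1).
The mode of Inverse-Gamma(a, b) is b/(a+1) = 52.1/10.5 ≈ 4.9619.

σ̂²_MAP = 4.9619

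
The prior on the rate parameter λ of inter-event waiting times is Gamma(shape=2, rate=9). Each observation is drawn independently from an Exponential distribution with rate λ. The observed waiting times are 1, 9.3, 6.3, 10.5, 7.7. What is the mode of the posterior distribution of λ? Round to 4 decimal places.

λ̂_MAP = 0.1370

The Exponential(rate=λ) likelihood is ∝ λ^n e^(−λΣtᵢ). Here n = 5 and Σtᵢ = 1 + 9.3 + 6.3 + 10.5 + 7.7 = 34.8.
Posterior ∝ λe^(−9λ) · λ^5e^(−34.8λ) = λ^6e^(−43.8λ), i.e. Gamma(7, 43.8).
Mode = (a−1)/b = 6/43.8 ≈ 0.1370.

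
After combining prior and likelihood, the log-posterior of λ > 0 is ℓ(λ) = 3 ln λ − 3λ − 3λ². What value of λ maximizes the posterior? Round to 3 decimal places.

λ̂_MAP = 0.500

ℓ'(λ) = 3/λ − 3 − 6λ. Setting this to zero and multiplying by λ: 6λ² + 3λ − 3 = 0.
λ = (−3 + √(3² + 4·6·3)) / (2·6) = (−3 + √81) / 12 = (−3 + 9)/12 = 1/2.
ℓ''(λ) = −3/λ² − 6 < 0, confirming a maximum.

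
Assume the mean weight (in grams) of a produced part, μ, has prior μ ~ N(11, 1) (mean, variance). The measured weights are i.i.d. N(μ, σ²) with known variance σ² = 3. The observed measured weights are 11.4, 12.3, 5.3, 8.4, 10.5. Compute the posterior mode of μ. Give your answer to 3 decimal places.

μ̂_MAP = 10.113

n = 5; x̄ = (11.4 + 12.3 + 5.3 + 8.4 + 10.5)/5 = 47.9/5 = 9.58.
For a Normal prior and Normal likelihood with known variance, the posterior is Normal; its mode equals its mean, the precision-weighted average.
Prior precision 1/σ₀² = 1/1 = 1; data precision n/σ² = 5/3.
μ̂ = (1·11 + (5/3)·9.58) / (1 + 5/3) = (809/30)/(8/3) = 10.1125 ≈ 10.113.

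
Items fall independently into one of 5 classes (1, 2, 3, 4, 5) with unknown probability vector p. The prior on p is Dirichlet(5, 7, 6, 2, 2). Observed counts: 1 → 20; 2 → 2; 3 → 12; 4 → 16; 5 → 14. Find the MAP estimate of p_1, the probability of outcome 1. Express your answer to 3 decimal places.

MAP estimate: 0.296

The posterior is Dirichlet(αᵢ + nᵢ) = Dirichlet(25, 9, 18, 18, 16).
For a Dirichlet(a₁,…,a_K) with all aᵢ > 1, the mode has j-th component (aⱼ − 1)/(Σaᵢ − K).
Here Σaᵢ = 86 and K = 5, so p_1 = (25 − 1)/(86 − 5) = 24/81 ≈ 0.296.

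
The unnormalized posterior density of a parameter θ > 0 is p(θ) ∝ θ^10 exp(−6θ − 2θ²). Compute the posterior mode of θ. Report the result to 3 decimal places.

θ̂_MAP = 1.000

ℓ'(θ) = 10/θ − 6 − 4θ. Setting this to zero and multiplying by θ: 4θ² + 6θ − 10 = 0.
θ = (−6 + √(6² + 4·4·10)) / (2·4) = (−6 + √196) / 8 = (−6 + 14)/8 = 1.
ℓ''(θ) = −10/θ² − 4 < 0, confirming a maximum.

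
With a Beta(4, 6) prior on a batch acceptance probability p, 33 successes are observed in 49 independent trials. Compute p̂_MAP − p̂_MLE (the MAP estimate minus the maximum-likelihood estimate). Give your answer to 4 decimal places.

Posterior is Beta(37, 22); MAP = (37−1)/(59−2) = 36/57 ≈ 0.63158.
MLE ignores the prior: p̂_MLE = k/n = 33/49 ≈ 0.67347.
Difference = 36/57 − 33/49 = -39/931 ≈ -0.0419.

MAP − MLE = -0.0419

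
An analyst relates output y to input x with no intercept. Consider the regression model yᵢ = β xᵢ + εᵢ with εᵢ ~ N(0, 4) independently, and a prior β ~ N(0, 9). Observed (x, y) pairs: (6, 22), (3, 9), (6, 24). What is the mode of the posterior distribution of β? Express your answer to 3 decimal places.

β̂_MAP = 3.720

log p(β | y) = −Σ(yᵢ − βxᵢ)²/(2·4) − β²/(2·9) + const.
Setting the derivative to zero: Σxᵢ(yᵢ − βxᵢ)/4 − β/9 = 0, so β = Σxᵢyᵢ / (Σxᵢ² + σ²/τ²).
Σxᵢyᵢ = 6·22 + 3·9 + 6·24 = 303; Σxᵢ² = 81; σ²/τ² = 4/9.
β̂_MAP = 303 / (81 + 4/9) = 303/(733/9) = 2727/733 ≈ 3.720.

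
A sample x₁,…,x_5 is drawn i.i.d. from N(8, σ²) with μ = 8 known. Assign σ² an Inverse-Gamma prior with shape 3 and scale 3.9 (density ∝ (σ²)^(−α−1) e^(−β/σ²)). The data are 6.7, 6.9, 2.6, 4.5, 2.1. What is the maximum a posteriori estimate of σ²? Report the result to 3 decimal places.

σ̂²_MAP = 6.686

Sum of squared deviations about the known mean: SS = (6.7−8)² + (6.9−8)² + (2.6−8)² + (4.5−8)² + (2.1−8)² = 79.12.
The Normal likelihood contributes (σ²)^(−n/2) exp(−SS/(2σ²)), so the posterior is Inverse-Gamma(α + n/2, β + SS/2) = Inverse-Gamma(5.5, 43.46).
The mode of Inverse-Gamma(a, b) is b/(a+1) = 43.46/6.5 ≈ 6.686.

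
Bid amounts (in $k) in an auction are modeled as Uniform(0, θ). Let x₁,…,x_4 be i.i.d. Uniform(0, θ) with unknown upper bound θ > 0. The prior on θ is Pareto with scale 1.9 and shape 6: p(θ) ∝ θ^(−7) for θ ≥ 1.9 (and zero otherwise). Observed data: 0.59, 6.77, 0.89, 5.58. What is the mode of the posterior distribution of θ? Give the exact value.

The Uniform(0, θ) likelihood is θ^(−n) for θ ≥ max(xᵢ), zero otherwise. Here max(xᵢ) = 6.77.
Posterior ∝ θ^(−7) · θ^(−4) = θ^(−11) on θ ≥ max(1.9, 6.77) = 6.77.
This density is strictly decreasing in θ, so the posterior mode lies at the lower boundary of the support.

θ̂_MAP = 6.77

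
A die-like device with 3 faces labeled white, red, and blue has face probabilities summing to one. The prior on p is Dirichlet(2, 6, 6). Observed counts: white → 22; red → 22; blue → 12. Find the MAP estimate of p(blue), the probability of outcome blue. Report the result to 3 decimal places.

MAP estimate of p(blue) = 0.254

The posterior is Dirichlet(αᵢ + nᵢ) = Dirichlet(24, 28, 18).
For a Dirichlet(a₁,…,a_K) with all aᵢ > 1, the mode has j-th component (aⱼ − 1)/(Σaᵢ − K).
Here Σaᵢ = 70 and K = 3, so p(blue) = (18 − 1)/(70 − 3) = 17/67 ≈ 0.254.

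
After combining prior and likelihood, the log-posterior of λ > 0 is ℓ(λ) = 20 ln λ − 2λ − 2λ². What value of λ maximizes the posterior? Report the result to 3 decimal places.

λ̂_MAP = 2.000

ℓ'(λ) = 20/λ − 2 − 4λ. Setting this to zero and multiplying by λ: 4λ² + 2λ − 20 = 0.
λ = (−2 + √(2² + 4·4·20)) / (2·4) = (−2 + √324) / 8 = (−2 + 18)/8 = 2.
ℓ''(λ) = −20/λ² − 4 < 0, confirming a maximum.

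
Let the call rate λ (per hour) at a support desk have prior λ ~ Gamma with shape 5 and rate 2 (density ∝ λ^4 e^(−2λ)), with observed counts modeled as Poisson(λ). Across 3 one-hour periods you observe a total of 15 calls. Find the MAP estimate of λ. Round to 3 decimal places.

Σxᵢ = 15, n = 3.
Posterior ∝ λ^4e^(−2λ) · λ^15e^(−3λ) = λ^19e^(−5λ), i.e. Gamma(shape=20, rate=5).
The mode of a Gamma(a, b) with a ≥ 1 (shape–rate) is (a−1)/b = 19/5 ≈ 3.800.

λ̂_MAP = 3.800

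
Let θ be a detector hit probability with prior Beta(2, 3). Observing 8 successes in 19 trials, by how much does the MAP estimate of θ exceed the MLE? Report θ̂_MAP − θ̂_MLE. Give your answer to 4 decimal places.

MAP − MLE = -0.0120

Posterior is Beta(10, 14); MAP = (10−1)/(24−2) = 9/22 ≈ 0.40909.
MLE ignores the prior: θ̂_MLE = k/n = 8/19 ≈ 0.42105.
Difference = 9/22 − 8/19 = -5/418 ≈ -0.0120.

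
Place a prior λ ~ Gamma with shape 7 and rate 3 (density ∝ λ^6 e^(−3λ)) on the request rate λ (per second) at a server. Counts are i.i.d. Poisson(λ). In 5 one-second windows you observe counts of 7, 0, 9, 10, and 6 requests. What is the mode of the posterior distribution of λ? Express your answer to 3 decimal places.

Σxᵢ = 7+0+9+10+6 = 32, with n = 5.
Posterior ∝ λ^6e^(−3λ) · λ^32e^(−5λ) = λ^38e^(−8λ), i.e. Gamma(shape=39, rate=8).
The mode of a Gamma(a, b) with a ≥ 1 (shape–rate) is (a−1)/b = 38/8 ≈ 4.750.

λ̂_MAP = 4.750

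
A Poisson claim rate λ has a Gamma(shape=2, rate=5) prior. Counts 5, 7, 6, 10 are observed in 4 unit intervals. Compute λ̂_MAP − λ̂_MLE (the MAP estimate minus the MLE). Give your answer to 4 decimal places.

Σxᵢ = 28. Posterior is Gamma(30, 9); MAP = (30−1)/9 = 29/9 ≈ 3.22222.
MLE = x̄ = 28/4 ≈ 7.00000.
Difference = 29/9 − 28/4 = -34/9 ≈ -3.7778.

MAP − MLE = -3.7778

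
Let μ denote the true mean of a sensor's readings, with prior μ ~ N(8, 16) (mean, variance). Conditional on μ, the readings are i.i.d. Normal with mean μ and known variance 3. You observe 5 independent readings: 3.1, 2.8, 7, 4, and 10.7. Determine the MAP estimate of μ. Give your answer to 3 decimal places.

n = 5; x̄ = (3.1 + 2.8 + 7 + 4 + 10.7)/5 = 27.6/5 = 5.52.
For a Normal prior and Normal likelihood with known variance, the posterior is Normal; its mode equals its mean, the precision-weighted average.
Prior precision 1/σ₀² = 1/16 = 0.0625; data precision n/σ² = 5/3.
μ̂ = (0.0625·8 + (5/3)·5.52) / (0.0625 + 5/3) = 9.7/(83/48) = 2328/415 ≈ 5.610.

μ̂_MAP = 5.610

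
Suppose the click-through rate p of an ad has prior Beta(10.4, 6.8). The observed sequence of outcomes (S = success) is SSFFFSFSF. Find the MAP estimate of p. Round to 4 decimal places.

Prior: Beta(10.4, 6.8).
Data: 4 successes in 9 trials (from the sequence). The binomial likelihood contributes p^4(1−p)^5, so the posterior is Beta(10.4+4, 6.8+5) = Beta(14.4, 11.8).
For Beta(a, b) with a, b > 1 the mode is (a−1)/(a+b−2) = 13.4/24.2 ≈ 0.5537.

p̂_MAP = 0.5537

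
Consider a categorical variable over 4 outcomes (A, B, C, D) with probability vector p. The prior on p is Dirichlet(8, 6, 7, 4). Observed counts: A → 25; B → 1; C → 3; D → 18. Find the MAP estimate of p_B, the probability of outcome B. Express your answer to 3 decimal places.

The posterior is Dirichlet(αᵢ + nᵢ) = Dirichlet(33, 7, 10, 22).
For a Dirichlet(a₁,…,a_K) with all aᵢ > 1, the mode has j-th component (aⱼ − 1)/(Σaᵢ − K).
Here Σaᵢ = 72 and K = 4, so p_B = (7 − 1)/(72 − 4) = 6/68 ≈ 0.088.

MAP estimate of p_B = 0.088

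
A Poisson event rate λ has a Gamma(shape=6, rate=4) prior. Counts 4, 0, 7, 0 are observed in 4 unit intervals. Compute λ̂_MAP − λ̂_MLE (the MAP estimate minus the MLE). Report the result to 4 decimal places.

MAP − MLE = -0.7500

Σxᵢ = 11. Posterior is Gamma(17, 8); MAP = (17−1)/8 = 16/8 ≈ 2.00000.
MLE = x̄ = 11/4 ≈ 2.75000.
Difference = 16/8 − 11/4 = -3/4 ≈ -0.7500.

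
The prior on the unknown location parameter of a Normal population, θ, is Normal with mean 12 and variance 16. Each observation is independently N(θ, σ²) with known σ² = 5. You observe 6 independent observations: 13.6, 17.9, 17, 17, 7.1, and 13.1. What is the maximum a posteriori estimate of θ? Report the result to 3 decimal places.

θ̂_MAP = 14.170

n = 6; x̄ = (13.6 + 17.9 + 17 + 17 + 7.1 + 13.1)/6 = 85.7/6 = 857/60 ≈ 14.2833.
For a Normal prior and Normal likelihood with known variance, the posterior is Normal; its mode equals its mean, the precision-weighted average.
Prior precision 1/σ₀² = 1/16 = 0.0625; data precision n/σ² = 6/5 = 1.2.
θ̂ = (0.0625·12 + 1.2·(857/60)) / (0.0625 + 1.2) = 17.89/1.2625 = 7156/505 ≈ 14.170.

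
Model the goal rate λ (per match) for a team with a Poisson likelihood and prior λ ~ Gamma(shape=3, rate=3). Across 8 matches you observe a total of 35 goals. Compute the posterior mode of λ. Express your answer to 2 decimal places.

λ̂_MAP = 3.36

Σxᵢ = 35, n = 8.
Posterior ∝ λ^2e^(−3λ) · λ^35e^(−8λ) = λ^37e^(−11λ), i.e. Gamma(shape=38, rate=11).
The mode of a Gamma(a, b) with a ≥ 1 (shape–rate) is (a−1)/b = 37/11 ≈ 3.36.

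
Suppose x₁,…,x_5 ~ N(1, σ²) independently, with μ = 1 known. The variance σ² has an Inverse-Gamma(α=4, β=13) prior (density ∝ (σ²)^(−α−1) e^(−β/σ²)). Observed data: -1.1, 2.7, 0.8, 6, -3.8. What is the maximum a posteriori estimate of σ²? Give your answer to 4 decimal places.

σ̂²_MAP = 5.4253

Sum of squared deviations about the known mean: SS = (-1.1−1)² + (2.7−1)² + (0.8−1)² + (6−1)² + (-3.8−1)² = 55.38.
The Normal likelihood contributes (σ²)^(−n/2) exp(−SS/(2σ²)), so the posterior is Inverse-Gamma(α + n/2, β + SS/2) = Inverse-Gamma(6.5, 40.69).
The mode of Inverse-Gamma(a, b) is b/(a+1) = 40.69/7.5 ≈ 5.4253.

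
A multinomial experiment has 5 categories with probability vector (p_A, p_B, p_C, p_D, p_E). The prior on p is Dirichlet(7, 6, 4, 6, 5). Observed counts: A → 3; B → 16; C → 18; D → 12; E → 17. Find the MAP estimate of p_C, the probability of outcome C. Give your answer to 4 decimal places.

The posterior is Dirichlet(αᵢ + nᵢ) = Dirichlet(10, 22, 22, 18, 22).
For a Dirichlet(a₁,…,a_K) with all aᵢ > 1, the mode has j-th component (aⱼ − 1)/(Σaᵢ − K).
Here Σaᵢ = 94 and K = 5, so p_C = (22 − 1)/(94 − 5) = 21/89 ≈ 0.2360.

MAP estimate of p_C = 0.2360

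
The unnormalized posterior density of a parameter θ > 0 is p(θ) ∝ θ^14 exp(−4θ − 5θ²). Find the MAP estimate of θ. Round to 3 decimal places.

ℓ'(θ) = 14/θ − 4 − 10θ. Setting this to zero and multiplying by θ: 10θ² + 4θ − 14 = 0.
θ = (−4 + √(4² + 4·10·14)) / (2·10) = (−4 + √576) / 20 = (−4 + 24)/20 = 1.
ℓ''(θ) = −14/θ² − 10 < 0, confirming a maximum.

θ̂_MAP = 1.000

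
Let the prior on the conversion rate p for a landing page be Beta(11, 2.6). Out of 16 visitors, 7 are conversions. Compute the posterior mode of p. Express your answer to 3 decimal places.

p̂_MAP = 0.616

Prior: Beta(11, 2.6).
Data: 7 successes in 16 trials. The binomial likelihood contributes p^7(1−p)^9, so the posterior is Beta(11+7, 2.6+9) = Beta(18, 11.6).
For Beta(a, b) with a, b > 1 the mode is (a−1)/(a+b−2) = 17/27.6 ≈ 0.616.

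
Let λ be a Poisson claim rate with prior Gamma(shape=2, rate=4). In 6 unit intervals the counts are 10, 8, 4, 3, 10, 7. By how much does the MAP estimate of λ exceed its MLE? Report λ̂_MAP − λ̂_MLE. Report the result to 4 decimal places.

Σxᵢ = 42. Posterior is Gamma(44, 10); MAP = (44−1)/10 = 43/10 ≈ 4.30000.
MLE = x̄ = 42/6 ≈ 7.00000.
Difference = 43/10 − 42/6 = -27/10 ≈ -2.7000.

MAP − MLE = -2.7000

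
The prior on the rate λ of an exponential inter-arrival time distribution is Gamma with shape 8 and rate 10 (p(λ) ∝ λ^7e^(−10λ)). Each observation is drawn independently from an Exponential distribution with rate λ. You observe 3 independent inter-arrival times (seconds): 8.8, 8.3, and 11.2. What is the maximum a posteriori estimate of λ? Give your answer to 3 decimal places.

The Exponential(rate=λ) likelihood is ∝ λ^n e^(−λΣtᵢ). Here n = 3 and Σtᵢ = 8.8 + 8.3 + 11.2 = 28.3.
Posterior ∝ λ^7e^(−10λ) · λ^3e^(−28.3λ) = λ^10e^(−38.3λ), i.e. Gamma(11, 38.3).
Mode = (a−1)/b = 10/38.3 ≈ 0.261.

λ̂_MAP = 0.261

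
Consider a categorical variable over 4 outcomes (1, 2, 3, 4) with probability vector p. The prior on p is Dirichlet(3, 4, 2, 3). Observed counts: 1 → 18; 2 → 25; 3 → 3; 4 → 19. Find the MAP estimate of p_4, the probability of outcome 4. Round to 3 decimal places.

The posterior is Dirichlet(αᵢ + nᵢ) = Dirichlet(21, 29, 5, 22).
For a Dirichlet(a₁,…,a_K) with all aᵢ > 1, the mode has j-th component (aⱼ − 1)/(Σaᵢ − K).
Here Σaᵢ = 77 and K = 4, so p_4 = (22 − 1)/(77 − 4) = 21/73 ≈ 0.288.

MAP estimate: 0.288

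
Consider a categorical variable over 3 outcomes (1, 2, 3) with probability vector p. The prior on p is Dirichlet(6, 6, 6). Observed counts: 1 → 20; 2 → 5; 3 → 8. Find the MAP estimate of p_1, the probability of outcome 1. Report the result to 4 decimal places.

The posterior is Dirichlet(αᵢ + nᵢ) = Dirichlet(26, 11, 14).
For a Dirichlet(a₁,…,a_K) with all aᵢ > 1, the mode has j-th component (aⱼ − 1)/(Σaᵢ − K).
Here Σaᵢ = 51 and K = 3, so p_1 = (26 − 1)/(51 − 3) = 25/48 ≈ 0.5208.

MAP estimate: 0.5208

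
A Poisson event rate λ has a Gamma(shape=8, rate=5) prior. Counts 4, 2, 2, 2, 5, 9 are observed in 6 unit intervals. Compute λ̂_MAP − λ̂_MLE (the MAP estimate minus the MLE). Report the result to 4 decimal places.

Σxᵢ = 24. Posterior is Gamma(32, 11); MAP = (32−1)/11 = 31/11 ≈ 2.81818.
MLE = x̄ = 24/6 ≈ 4.00000.
Difference = 31/11 − 24/6 = -13/11 ≈ -1.1818.

MAP − MLE = -1.1818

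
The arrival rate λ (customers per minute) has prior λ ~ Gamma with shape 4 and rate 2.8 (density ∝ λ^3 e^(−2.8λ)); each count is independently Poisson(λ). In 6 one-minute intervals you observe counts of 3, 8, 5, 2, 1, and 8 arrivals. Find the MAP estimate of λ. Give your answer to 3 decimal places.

Σxᵢ = 3+8+5+2+1+8 = 27, with n = 6.
Posterior ∝ λ^3e^(−2.8λ) · λ^27e^(−6λ) = λ^30e^(−8.8λ), i.e. Gamma(shape=31, rate=8.8).
The mode of a Gamma(a, b) with a ≥ 1 (shape–rate) is (a−1)/b = 30/8.8 ≈ 3.409.

λ̂_MAP = 3.409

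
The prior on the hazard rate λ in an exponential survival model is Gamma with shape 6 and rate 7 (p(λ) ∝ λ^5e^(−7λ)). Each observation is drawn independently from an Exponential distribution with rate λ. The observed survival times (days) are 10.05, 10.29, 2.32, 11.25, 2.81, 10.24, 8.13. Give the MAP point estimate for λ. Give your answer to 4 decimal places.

λ̂_MAP = 0.1933

The Exponential(rate=λ) likelihood is ∝ λ^n e^(−λΣtᵢ). Here n = 7 and Σtᵢ = 10.05 + 10.29 + 2.32 + 11.25 + 2.81 + 10.24 + 8.13 = 55.09.
Posterior ∝ λ^5e^(−7λ) · λ^7e^(−55.09λ) = λ^12e^(−62.09λ), i.e. Gamma(13, 62.09).
Mode = (a−1)/b = 12/62.09 ≈ 0.1933.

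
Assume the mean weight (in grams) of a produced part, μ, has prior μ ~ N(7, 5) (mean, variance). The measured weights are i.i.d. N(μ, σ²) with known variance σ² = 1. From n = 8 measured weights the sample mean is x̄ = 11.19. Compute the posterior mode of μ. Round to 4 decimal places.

μ̂_MAP = 11.0878

n = 8, x̄ = 11.19.
For a Normal prior and Normal likelihood with known variance, the posterior is Normal; its mode equals its mean, the precision-weighted average.
Prior precision 1/σ₀² = 1/5 = 0.2; data precision n/σ² = 8/1 = 8.
μ̂ = (0.2·7 + 8·11.19) / (0.2 + 8) = 90.92/8.2 = 2273/205 ≈ 11.0878.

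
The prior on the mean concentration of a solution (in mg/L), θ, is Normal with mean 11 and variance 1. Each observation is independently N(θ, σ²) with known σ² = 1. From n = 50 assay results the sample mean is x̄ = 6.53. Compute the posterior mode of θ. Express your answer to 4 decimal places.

n = 50, x̄ = 6.53.
For a Normal prior and Normal likelihood with known variance, the posterior is Normal; its mode equals its mean, the precision-weighted average.
Prior precision 1/σ₀² = 1/1 = 1; data precision n/σ² = 50/1 = 50.
θ̂ = (1·11 + 50·6.53) / (1 + 50) = 337.5/51 = 225/34 ≈ 6.6176.

θ̂_MAP = 6.6176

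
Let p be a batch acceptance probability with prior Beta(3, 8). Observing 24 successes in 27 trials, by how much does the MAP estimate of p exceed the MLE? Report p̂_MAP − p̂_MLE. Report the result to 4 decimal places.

Posterior is Beta(27, 11); MAP = (27−1)/(38−2) = 26/36 ≈ 0.72222.
MLE ignores the prior: p̂_MLE = k/n = 24/27 ≈ 0.88889.
Difference = 26/36 − 24/27 = -1/6 ≈ -0.1667.

MAP − MLE = -0.1667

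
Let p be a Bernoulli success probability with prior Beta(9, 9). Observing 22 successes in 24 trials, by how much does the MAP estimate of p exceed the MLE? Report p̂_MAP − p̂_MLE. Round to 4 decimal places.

MAP − MLE = -0.1667

Posterior is Beta(31, 11); MAP = (31−1)/(42−2) = 30/40 ≈ 0.75000.
MLE ignores the prior: p̂_MLE = k/n = 22/24 ≈ 0.91667.
Difference = 30/40 − 22/24 = -1/6 ≈ -0.1667.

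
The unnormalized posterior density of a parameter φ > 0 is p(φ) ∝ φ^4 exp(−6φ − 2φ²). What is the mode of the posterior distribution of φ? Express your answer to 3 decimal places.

φ̂_MAP = 0.500

ℓ'(φ) = 4/φ − 6 − 4φ. Setting this to zero and multiplying by φ: 4φ² + 6φ − 4 = 0.
φ = (−6 + √(6² + 4·4·4)) / (2·4) = (−6 + √100) / 8 = (−6 + 10)/8 = 1/2.
ℓ''(φ) = −4/φ² − 4 < 0, confirming a maximum.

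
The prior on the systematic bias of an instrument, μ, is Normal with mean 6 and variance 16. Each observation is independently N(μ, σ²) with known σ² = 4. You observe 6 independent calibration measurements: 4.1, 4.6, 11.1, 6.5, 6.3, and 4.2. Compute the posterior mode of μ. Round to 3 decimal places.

μ̂_MAP = 6.128

n = 6; x̄ = (4.1 + 4.6 + 11.1 + 6.5 + 6.3 + 4.2)/6 = 36.8/6 = 92/15 ≈ 6.1333.
For a Normal prior and Normal likelihood with known variance, the posterior is Normal; its mode equals its mean, the precision-weighted average.
Prior precision 1/σ₀² = 1/16 = 0.0625; data precision n/σ² = 6/4 = 1.5.
μ̂ = (0.0625·6 + 1.5·(92/15)) / (0.0625 + 1.5) = 9.575/1.5625 = 6.128.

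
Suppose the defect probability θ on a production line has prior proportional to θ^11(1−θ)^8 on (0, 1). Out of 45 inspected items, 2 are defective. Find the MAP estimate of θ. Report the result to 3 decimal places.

θ̂_MAP = 0.203

The prior density ∝ θ^11(1−θ)^8 is the kernel of Beta(12, 9).
Data: 2 successes in 45 trials. The binomial likelihood contributes θ^2(1−θ)^43, so the posterior is Beta(12+2, 9+43) = Beta(14, 52).
For Beta(a, b) with a, b > 1 the mode is (a−1)/(a+b−2) = 13/64 ≈ 0.203.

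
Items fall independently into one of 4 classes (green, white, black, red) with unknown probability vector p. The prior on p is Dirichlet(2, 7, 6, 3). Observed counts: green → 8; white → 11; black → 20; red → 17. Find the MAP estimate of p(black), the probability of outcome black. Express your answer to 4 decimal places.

MAP estimate of p(black) = 0.3571

The posterior is Dirichlet(αᵢ + nᵢ) = Dirichlet(10, 18, 26, 20).
For a Dirichlet(a₁,…,a_K) with all aᵢ > 1, the mode has j-th component (aⱼ − 1)/(Σaᵢ − K).
Here Σaᵢ = 74 and K = 4, so p(black) = (26 − 1)/(74 − 4) = 25/70 ≈ 0.3571.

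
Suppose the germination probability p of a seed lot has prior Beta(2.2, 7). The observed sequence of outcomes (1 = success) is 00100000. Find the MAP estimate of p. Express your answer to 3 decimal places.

Prior: Beta(2.2, 7).
Data: 1 success in 8 trials (from the sequence). The binomial likelihood contributes p(1−p)^7, so the posterior is Beta(2.2+1, 7+7) = Beta(3.2, 14).
For Beta(a, b) with a, b > 1 the mode is (a−1)/(a+b−2) = 2.2/15.2 ≈ 0.145.

p̂_MAP = 0.145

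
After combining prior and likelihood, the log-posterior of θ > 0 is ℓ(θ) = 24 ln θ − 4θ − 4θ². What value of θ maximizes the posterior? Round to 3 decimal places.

ℓ'(θ) = 24/θ − 4 − 8θ. Setting this to zero and multiplying by θ: 8θ² + 4θ − 24 = 0.
θ = (−4 + √(4² + 4·8·24)) / (2·8) = (−4 + √784) / 16 = (−4 + 28)/16 = 3/2.
ℓ''(θ) = −24/θ² − 8 < 0, confirming a maximum.

θ̂_MAP = 1.500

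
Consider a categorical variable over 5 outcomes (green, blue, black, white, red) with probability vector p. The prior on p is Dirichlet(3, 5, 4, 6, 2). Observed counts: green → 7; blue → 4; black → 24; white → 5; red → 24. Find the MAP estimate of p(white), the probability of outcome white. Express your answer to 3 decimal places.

MAP estimate of p(white) = 0.127

The posterior is Dirichlet(αᵢ + nᵢ) = Dirichlet(10, 9, 28, 11, 26).
For a Dirichlet(a₁,…,a_K) with all aᵢ > 1, the mode has j-th component (aⱼ − 1)/(Σaᵢ − K).
Here Σaᵢ = 84 and K = 5, so p(white) = (11 − 1)/(84 − 5) = 10/79 ≈ 0.127.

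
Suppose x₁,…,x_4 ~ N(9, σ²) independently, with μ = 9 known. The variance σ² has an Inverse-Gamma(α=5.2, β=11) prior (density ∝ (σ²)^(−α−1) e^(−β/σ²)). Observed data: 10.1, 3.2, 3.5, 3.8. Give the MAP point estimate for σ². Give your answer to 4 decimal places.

σ̂²_MAP = 6.9598

Sum of squared deviations about the known mean: SS = (10.1−9)² + (3.2−9)² + (3.5−9)² + (3.8−9)² = 92.14.
The Normal likelihood contributes (σ²)^(−n/2) exp(−SS/(2σ²)), so the posterior is Inverse-Gamma(α + n/2, β + SS/2) = Inverse-Gamma(7.2, 57.07).
The mode of Inverse-Gamma(a, b) is b/(a+1) = 57.07/8.2 ≈ 6.9598.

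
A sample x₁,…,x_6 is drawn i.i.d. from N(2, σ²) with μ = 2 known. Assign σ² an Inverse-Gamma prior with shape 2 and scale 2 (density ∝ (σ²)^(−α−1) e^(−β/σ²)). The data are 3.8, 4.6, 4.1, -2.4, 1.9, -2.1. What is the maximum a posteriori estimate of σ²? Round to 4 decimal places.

σ̂²_MAP = 4.5492

Sum of squared deviations about the known mean: SS = (3.8−2)² + (4.6−2)² + (4.1−2)² + (-2.4−2)² + (1.9−2)² + (-2.1−2)² = 50.59.
The Normal likelihood contributes (σ²)^(−n/2) exp(−SS/(2σ²)), so the posterior is Inverse-Gamma(α + n/2, β + SS/2) = Inverse-Gamma(5, 27.295).
The mode of Inverse-Gamma(a, b) is b/(a+1) = 27.295/6 ≈ 4.5492.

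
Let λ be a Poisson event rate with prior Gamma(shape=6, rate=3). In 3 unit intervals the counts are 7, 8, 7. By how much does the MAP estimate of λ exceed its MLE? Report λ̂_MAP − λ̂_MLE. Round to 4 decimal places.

MAP − MLE = -2.8333

Σxᵢ = 22. Posterior is Gamma(28, 6); MAP = (28−1)/6 = 27/6 ≈ 4.50000.
MLE = x̄ = 22/3 ≈ 7.33333.
Difference = 27/6 − 22/3 = -17/6 ≈ -2.8333.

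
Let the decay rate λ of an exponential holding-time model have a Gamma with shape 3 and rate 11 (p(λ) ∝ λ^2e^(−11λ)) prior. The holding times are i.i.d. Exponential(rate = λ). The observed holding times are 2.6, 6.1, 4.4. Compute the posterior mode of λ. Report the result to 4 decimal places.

λ̂_MAP = 0.2075

The Exponential(rate=λ) likelihood is ∝ λ^n e^(−λΣtᵢ). Here n = 3 and Σtᵢ = 2.6 + 6.1 + 4.4 = 13.1.
Posterior ∝ λ^2e^(−11λ) · λ^3e^(−13.1λ) = λ^5e^(−24.1λ), i.e. Gamma(6, 24.1).
Mode = (a−1)/b = 5/24.1 ≈ 0.2075.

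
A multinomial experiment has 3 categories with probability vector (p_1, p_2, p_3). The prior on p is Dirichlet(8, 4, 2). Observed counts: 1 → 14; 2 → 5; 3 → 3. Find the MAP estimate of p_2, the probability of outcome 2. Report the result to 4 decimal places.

MAP estimate: 0.2424

The posterior is Dirichlet(αᵢ + nᵢ) = Dirichlet(22, 9, 5).
For a Dirichlet(a₁,…,a_K) with all aᵢ > 1, the mode has j-th component (aⱼ − 1)/(Σaᵢ − K).
Here Σaᵢ = 36 and K = 3, so p_2 = (9 − 1)/(36 − 3) = 8/33 ≈ 0.2424.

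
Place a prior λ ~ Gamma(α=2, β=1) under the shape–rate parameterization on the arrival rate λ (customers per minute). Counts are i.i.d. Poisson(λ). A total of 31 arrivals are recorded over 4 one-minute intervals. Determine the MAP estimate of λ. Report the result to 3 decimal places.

Σxᵢ = 31, n = 4.
Posterior ∝ λe^(−1λ) · λ^31e^(−4λ) = λ^32e^(−5λ), i.e. Gamma(shape=33, rate=5).
The mode of a Gamma(a, b) with a ≥ 1 (shape–rate) is (a−1)/b = 32/5 ≈ 6.400.

λ̂_MAP = 6.400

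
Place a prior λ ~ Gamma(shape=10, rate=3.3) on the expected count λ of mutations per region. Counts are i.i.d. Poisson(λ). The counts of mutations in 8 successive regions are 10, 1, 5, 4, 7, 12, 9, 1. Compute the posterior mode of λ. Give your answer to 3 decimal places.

Σxᵢ = 10+1+5+4+7+12+9+1 = 49, with n = 8.
Posterior ∝ λ^9e^(−3.3λ) · λ^49e^(−8λ) = λ^58e^(−11.3λ), i.e. Gamma(shape=59, rate=11.3).
The mode of a Gamma(a, b) with a ≥ 1 (shape–rate) is (a−1)/b = 58/11.3 ≈ 5.133.

λ̂_MAP = 5.133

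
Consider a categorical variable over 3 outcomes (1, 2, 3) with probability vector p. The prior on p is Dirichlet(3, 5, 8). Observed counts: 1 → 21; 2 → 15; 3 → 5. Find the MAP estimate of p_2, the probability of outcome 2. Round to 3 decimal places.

MAP estimate: 0.352

The posterior is Dirichlet(αᵢ + nᵢ) = Dirichlet(24, 20, 13).
For a Dirichlet(a₁,…,a_K) with all aᵢ > 1, the mode has j-th component (aⱼ − 1)/(Σaᵢ − K).
Here Σaᵢ = 57 and K = 3, so p_2 = (20 − 1)/(57 − 3) = 19/54 ≈ 0.352.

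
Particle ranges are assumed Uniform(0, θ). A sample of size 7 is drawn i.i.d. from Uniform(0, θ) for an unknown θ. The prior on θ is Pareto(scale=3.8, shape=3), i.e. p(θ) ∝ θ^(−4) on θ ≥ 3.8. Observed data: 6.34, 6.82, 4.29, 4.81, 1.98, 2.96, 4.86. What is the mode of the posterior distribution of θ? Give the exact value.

The Uniform(0, θ) likelihood is θ^(−n) for θ ≥ max(xᵢ), zero otherwise. Here max(xᵢ) = 6.82.
Posterior ∝ θ^(−4) · θ^(−7) = θ^(−11) on θ ≥ max(3.8, 6.82) = 6.82.
This density is strictly decreasing in θ, so the posterior mode lies at the lower boundary of the support.

θ̂_MAP = 6.82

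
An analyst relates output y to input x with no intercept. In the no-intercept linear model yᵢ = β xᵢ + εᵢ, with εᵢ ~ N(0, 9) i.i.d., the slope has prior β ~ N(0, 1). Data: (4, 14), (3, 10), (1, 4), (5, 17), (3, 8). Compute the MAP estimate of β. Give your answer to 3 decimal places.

log p(β | y) = −Σ(yᵢ − βxᵢ)²/(2·9) − β²/(2·1) + const.
Setting the derivative to zero: Σxᵢ(yᵢ − βxᵢ)/9 − β/1 = 0, so β = Σxᵢyᵢ / (Σxᵢ² + σ²/τ²).
Σxᵢyᵢ = 4·14 + 3·10 + 1·4 + 5·17 + 3·8 = 199; Σxᵢ² = 60; σ²/τ² = 9.
β̂_MAP = 199 / (60 + 9) = 199/69 ≈ 2.884.

β̂_MAP = 2.884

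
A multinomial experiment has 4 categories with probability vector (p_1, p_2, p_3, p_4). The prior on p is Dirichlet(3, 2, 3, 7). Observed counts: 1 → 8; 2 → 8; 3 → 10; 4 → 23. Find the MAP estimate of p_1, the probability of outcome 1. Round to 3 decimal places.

MAP estimate: 0.167

The posterior is Dirichlet(αᵢ + nᵢ) = Dirichlet(11, 10, 13, 30).
For a Dirichlet(a₁,…,a_K) with all aᵢ > 1, the mode has j-th component (aⱼ − 1)/(Σaᵢ − K).
Here Σaᵢ = 64 and K = 4, so p_1 = (11 − 1)/(64 − 4) = 10/60 ≈ 0.167.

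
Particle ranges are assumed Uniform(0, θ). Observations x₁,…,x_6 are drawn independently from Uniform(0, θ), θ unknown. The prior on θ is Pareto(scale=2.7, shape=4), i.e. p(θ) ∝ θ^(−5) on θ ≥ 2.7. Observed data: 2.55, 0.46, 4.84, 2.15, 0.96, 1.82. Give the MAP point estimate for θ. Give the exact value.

θ̂_MAP = 4.84

The Uniform(0, θ) likelihood is θ^(−n) for θ ≥ max(xᵢ), zero otherwise. Here max(xᵢ) = 4.84.
Posterior ∝ θ^(−5) · θ^(−6) = θ^(−11) on θ ≥ max(2.7, 4.84) = 4.84.
This density is strictly decreasing in θ, so the posterior mode lies at the lower boundary of the support.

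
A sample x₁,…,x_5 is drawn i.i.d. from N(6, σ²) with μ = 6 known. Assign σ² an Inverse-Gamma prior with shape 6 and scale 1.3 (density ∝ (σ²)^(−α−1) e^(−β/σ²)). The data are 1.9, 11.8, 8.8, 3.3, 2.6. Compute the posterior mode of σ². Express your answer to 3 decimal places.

σ̂²_MAP = 4.197

Sum of squared deviations about the known mean: SS = (1.9−6)² + (11.8−6)² + (8.8−6)² + (3.3−6)² + (2.6−6)² = 77.14.
The Normal likelihood contributes (σ²)^(−n/2) exp(−SS/(2σ²)), so the posterior is Inverse-Gamma(α + n/2, β + SS/2) = Inverse-Gamma(8.5, 39.87).
The mode of Inverse-Gamma(a, b) is b/(a+1) = 39.87/9.5 ≈ 4.197.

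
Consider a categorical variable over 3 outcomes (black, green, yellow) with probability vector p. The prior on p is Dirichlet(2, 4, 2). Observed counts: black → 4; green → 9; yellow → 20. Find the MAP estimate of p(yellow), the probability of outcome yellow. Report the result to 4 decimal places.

The posterior is Dirichlet(αᵢ + nᵢ) = Dirichlet(6, 13, 22).
For a Dirichlet(a₁,…,a_K) with all aᵢ > 1, the mode has j-th component (aⱼ − 1)/(Σaᵢ − K).
Here Σaᵢ = 41 and K = 3, so p(yellow) = (22 − 1)/(41 − 3) = 21/38 ≈ 0.5526.

MAP estimate of p(yellow) = 0.5526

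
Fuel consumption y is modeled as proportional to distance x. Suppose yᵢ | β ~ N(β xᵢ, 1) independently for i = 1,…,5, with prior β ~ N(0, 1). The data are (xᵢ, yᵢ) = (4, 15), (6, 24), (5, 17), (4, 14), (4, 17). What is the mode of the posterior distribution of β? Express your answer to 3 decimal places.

log p(β | y) = −Σ(yᵢ − βxᵢ)²/(2·1) − β²/(2·1) + const.
Setting the derivative to zero: Σxᵢ(yᵢ − βxᵢ)/1 − β/1 = 0, so β = Σxᵢyᵢ / (Σxᵢ² + σ²/τ²).
Σxᵢyᵢ = 4·15 + 6·24 + 5·17 + 4·14 + 4·17 = 413; Σxᵢ² = 109; σ²/τ² = 1.
β̂_MAP = 413 / (109 + 1) = 413/110 ≈ 3.755.

β̂_MAP = 3.755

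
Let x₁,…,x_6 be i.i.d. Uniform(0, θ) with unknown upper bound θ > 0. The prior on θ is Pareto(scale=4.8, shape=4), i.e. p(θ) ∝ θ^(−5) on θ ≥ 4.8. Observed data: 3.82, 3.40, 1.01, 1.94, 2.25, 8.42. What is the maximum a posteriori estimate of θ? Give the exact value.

The Uniform(0, θ) likelihood is θ^(−n) for θ ≥ max(xᵢ), zero otherwise. Here max(xᵢ) = 8.42.
Posterior ∝ θ^(−5) · θ^(−6) = θ^(−11) on θ ≥ max(4.8, 8.42) = 8.42.
This density is strictly decreasing in θ, so the posterior mode lies at the lower boundary of the support.

θ̂_MAP = 8.42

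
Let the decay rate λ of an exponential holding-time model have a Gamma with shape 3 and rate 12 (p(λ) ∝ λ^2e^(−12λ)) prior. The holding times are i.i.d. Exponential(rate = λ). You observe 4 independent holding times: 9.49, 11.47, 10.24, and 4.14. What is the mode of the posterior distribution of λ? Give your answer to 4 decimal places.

λ̂_MAP = 0.1267

The Exponential(rate=λ) likelihood is ∝ λ^n e^(−λΣtᵢ). Here n = 4 and Σtᵢ = 9.49 + 11.47 + 10.24 + 4.14 = 35.34.
Posterior ∝ λ^2e^(−12λ) · λ^4e^(−35.34λ) = λ^6e^(−47.34λ), i.e. Gamma(7, 47.34).
Mode = (a−1)/b = 6/47.34 ≈ 0.1267.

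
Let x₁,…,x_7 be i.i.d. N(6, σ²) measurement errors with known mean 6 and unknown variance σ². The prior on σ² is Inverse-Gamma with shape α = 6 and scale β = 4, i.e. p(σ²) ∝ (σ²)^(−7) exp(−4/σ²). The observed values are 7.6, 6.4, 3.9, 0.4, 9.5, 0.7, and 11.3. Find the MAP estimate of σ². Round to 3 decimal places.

Sum of squared deviations about the known mean: SS = (7.6−6)² + (6.4−6)² + (3.9−6)² + (0.4−6)² + (9.5−6)² + (0.7−6)² + (11.3−6)² = 106.92.
The Normal likelihood contributes (σ²)^(−n/2) exp(−SS/(2σ²)), so the posterior is Inverse-Gamma(α + n/2, β + SS/2) = Inverse-Gamma(9.5, 57.46).
The mode of Inverse-Gamma(a, b) is b/(a+1) = 57.46/10.5 ≈ 5.472.

σ̂²_MAP = 5.472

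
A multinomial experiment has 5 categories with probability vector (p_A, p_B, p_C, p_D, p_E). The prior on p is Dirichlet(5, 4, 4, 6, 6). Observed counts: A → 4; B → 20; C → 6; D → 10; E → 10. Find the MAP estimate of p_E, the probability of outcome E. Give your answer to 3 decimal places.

MAP estimate of p_E = 0.214

The posterior is Dirichlet(αᵢ + nᵢ) = Dirichlet(9, 24, 10, 16, 16).
For a Dirichlet(a₁,…,a_K) with all aᵢ > 1, the mode has j-th component (aⱼ − 1)/(Σaᵢ − K).
Here Σaᵢ = 75 and K = 5, so p_E = (16 − 1)/(75 − 5) = 15/70 ≈ 0.214.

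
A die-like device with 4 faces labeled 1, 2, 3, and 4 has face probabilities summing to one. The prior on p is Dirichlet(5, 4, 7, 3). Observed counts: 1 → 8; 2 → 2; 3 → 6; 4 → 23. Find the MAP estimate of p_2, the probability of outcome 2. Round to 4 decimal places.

MAP estimate: 0.0926

The posterior is Dirichlet(αᵢ + nᵢ) = Dirichlet(13, 6, 13, 26).
For a Dirichlet(a₁,…,a_K) with all aᵢ > 1, the mode has j-th component (aⱼ − 1)/(Σaᵢ − K).
Here Σaᵢ = 58 and K = 4, so p_2 = (6 − 1)/(58 − 4) = 5/54 ≈ 0.0926.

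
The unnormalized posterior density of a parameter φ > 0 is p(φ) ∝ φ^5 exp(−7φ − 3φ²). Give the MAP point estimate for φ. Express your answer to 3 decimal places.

ℓ'(φ) = 5/φ − 7 − 6φ. Setting this to zero and multiplying by φ: 6φ² + 7φ − 5 = 0.
φ = (−7 + √(7² + 4·6·5)) / (2·6) = (−7 + √169) / 12 = (−7 + 13)/12 = 1/2.
ℓ''(φ) = −5/φ² − 6 < 0, confirming a maximum.

φ̂_MAP = 0.500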